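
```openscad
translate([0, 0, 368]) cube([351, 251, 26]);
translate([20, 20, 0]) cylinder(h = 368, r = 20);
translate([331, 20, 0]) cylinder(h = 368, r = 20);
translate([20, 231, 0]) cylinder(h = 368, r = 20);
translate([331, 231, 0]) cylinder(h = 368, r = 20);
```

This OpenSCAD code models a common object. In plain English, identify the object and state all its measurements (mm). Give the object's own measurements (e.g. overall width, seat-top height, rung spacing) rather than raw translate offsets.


A simple wooden stool: a rectangular seat 351 mm (x) by 251 mm (y), 26 mm thick, top face at z = 394 mm, on four round legs, each 40 mm in diameter. The legs rest on z = 0, each leg's axis is inset half a diameter from the nearest pair of seat edges (so the leg's bounding box is flush with the corner).


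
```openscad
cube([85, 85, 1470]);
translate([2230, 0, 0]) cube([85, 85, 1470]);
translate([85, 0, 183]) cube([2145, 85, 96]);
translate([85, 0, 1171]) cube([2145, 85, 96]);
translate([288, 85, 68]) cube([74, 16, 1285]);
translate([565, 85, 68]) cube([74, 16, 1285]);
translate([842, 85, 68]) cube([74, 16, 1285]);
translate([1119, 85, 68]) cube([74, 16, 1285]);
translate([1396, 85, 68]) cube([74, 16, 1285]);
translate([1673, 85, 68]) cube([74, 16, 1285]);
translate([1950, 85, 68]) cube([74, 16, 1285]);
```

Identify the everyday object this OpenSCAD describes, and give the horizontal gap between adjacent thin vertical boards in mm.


A fence section. The picket gap is 203 mm.

Two posts, two rails, 7 pickets — a fence section. Span 2145 mm holds 7 pickets of 74 mm with 8 equal gaps: ⌊(2145 − 7·74) / 8⌋ = 203 mm.


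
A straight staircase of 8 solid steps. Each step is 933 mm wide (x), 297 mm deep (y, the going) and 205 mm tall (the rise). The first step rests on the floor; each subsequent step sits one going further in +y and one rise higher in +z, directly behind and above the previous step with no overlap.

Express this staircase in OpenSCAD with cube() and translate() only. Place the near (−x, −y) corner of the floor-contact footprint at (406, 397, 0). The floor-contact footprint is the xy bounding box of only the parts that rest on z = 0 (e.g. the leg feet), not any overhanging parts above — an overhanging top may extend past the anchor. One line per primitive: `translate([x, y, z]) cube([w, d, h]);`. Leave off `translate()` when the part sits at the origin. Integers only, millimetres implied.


translate([406, 397, 0]) cube([933, 297, 205]);
translate([406, 694, 205]) cube([933, 297, 205]);
translate([406, 991, 410]) cube([933, 297, 205]);
translate([406, 1288, 615]) cube([933, 297, 205]);
translate([406, 1585, 820]) cube([933, 297, 205]);
translate([406, 1882, 1025]) cube([933, 297, 205]);
translate([406, 2179, 1230]) cube([933, 297, 205]);
translate([406, 2476, 1435]) cube([933, 297, 205]);


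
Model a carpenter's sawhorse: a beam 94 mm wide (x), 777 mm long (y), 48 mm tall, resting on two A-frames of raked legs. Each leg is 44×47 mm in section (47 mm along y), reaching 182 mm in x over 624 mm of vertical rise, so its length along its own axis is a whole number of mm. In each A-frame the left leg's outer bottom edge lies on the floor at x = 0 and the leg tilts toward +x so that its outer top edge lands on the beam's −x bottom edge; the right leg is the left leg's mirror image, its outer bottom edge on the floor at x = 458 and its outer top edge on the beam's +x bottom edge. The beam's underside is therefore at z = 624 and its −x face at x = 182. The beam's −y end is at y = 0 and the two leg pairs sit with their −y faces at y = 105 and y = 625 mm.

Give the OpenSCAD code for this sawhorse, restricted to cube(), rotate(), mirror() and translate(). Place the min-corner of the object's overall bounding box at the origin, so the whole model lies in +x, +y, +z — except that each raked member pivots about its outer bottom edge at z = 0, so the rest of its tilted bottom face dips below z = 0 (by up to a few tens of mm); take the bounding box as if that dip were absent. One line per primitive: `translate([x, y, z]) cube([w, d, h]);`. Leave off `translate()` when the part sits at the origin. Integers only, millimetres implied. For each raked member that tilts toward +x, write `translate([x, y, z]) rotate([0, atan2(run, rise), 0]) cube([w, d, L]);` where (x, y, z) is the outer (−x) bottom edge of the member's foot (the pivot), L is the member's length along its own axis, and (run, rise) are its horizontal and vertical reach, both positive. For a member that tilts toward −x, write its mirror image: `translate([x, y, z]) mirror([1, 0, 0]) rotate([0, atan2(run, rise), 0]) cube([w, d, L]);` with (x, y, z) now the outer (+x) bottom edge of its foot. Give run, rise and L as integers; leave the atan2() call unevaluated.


translate([182, 0, 624]) cube([94, 777, 48]);
translate([0, 105, 0]) rotate([0, atan2(182, 624), 0]) cube([44, 47, 650]);
translate([458, 105, 0]) mirror([1, 0, 0]) rotate([0, atan2(182, 624), 0]) cube([44, 47, 650]);
translate([0, 625, 0]) rotate([0, atan2(182, 624), 0]) cube([44, 47, 650]);
translate([458, 625, 0]) mirror([1, 0, 0]) rotate([0, atan2(182, 624), 0]) cube([44, 47, 650]);


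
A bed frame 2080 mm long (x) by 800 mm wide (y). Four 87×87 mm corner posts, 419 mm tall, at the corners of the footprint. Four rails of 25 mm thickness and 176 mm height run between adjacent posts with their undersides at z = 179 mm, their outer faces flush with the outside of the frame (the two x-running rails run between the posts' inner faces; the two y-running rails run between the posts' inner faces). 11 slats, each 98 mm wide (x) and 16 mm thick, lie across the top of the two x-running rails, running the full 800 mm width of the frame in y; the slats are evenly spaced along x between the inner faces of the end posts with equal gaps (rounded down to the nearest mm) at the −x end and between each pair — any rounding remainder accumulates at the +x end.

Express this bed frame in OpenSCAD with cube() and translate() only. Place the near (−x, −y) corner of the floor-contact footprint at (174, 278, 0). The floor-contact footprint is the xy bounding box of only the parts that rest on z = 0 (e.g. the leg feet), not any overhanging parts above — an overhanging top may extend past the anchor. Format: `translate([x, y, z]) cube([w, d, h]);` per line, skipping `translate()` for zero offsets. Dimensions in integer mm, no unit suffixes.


translate([174, 278, 0]) cube([87, 87, 419]);
translate([174, 991, 0]) cube([87, 87, 419]);
translate([2167, 278, 0]) cube([87, 87, 419]);
translate([2167, 991, 0]) cube([87, 87, 419]);
translate([261, 278, 179]) cube([1906, 25, 176]);
translate([261, 1053, 179]) cube([1906, 25, 176]);
translate([174, 365, 179]) cube([25, 626, 176]);
translate([2229, 365, 179]) cube([25, 626, 176]);
translate([330, 278, 355]) cube([98, 800, 16]);
translate([497, 278, 355]) cube([98, 800, 16]);
translate([664, 278, 355]) cube([98, 800, 16]);
translate([831, 278, 355]) cube([98, 800, 16]);
translate([998, 278, 355]) cube([98, 800, 16]);
translate([1165, 278, 355]) cube([98, 800, 16]);
translate([1332, 278, 355]) cube([98, 800, 16]);
translate([1499, 278, 355]) cube([98, 800, 16]);
translate([1666, 278, 355]) cube([98, 800, 16]);
translate([1833, 278, 355]) cube([98, 800, 16]);
translate([2000, 278, 355]) cube([98, 800, 16]);


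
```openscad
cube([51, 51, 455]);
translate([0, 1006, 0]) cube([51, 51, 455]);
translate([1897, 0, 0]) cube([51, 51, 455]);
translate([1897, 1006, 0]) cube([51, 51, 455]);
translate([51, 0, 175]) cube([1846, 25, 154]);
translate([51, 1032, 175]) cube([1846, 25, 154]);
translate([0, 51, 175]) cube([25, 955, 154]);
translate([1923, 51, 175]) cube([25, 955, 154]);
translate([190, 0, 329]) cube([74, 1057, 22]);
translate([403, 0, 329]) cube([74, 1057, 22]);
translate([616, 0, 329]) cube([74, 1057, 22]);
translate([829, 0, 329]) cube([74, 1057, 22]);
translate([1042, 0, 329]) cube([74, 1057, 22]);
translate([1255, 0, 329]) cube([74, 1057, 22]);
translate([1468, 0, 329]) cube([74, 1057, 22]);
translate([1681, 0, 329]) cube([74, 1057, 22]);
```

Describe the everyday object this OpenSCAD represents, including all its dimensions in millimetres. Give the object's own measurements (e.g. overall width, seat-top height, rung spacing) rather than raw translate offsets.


A bed frame 1948 mm long (x) by 1057 mm wide (y). Four 51×51 mm corner posts, 455 mm tall, at the corners of the footprint. Four rails of 25 mm thickness and 154 mm height run between adjacent posts with their undersides at z = 175 mm, their outer faces flush with the outside of the frame (the two x-running rails run between the posts' inner faces; the two y-running rails run between the posts' inner faces). 8 slats, each 74 mm wide (x) and 22 mm thick, lie across the top of the two x-running rails, running the full 1057 mm width of the frame in y; along x they sit between the end posts with a 139 mm gap after the −x posts and between neighbouring slats, leaving 142 mm before the +x posts.


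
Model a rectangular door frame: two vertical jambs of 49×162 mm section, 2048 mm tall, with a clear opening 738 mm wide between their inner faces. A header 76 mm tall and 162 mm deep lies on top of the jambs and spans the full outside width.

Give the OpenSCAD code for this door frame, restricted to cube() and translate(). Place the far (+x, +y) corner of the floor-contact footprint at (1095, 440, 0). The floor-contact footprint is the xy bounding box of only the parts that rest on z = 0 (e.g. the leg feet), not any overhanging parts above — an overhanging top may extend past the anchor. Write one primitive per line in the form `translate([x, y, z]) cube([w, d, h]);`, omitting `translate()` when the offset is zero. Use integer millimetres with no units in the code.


translate([259, 278, 0]) cube([49, 162, 2048]);
translate([1046, 278, 0]) cube([49, 162, 2048]);
translate([259, 278, 2048]) cube([836, 162, 76]);


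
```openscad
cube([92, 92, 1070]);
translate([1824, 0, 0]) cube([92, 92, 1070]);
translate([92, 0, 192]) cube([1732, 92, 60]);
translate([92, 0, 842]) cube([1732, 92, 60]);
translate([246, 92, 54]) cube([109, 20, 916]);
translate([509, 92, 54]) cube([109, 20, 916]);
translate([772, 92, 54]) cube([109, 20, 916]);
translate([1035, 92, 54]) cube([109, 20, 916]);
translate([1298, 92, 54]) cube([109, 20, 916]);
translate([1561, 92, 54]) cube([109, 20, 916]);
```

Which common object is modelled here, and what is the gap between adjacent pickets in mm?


A fence section. The picket gap is 154 mm.

Two posts, two rails, 6 pickets — a fence section. Span 1732 mm holds 6 pickets of 109 mm with 7 equal gaps: ⌊(1732 − 6·109) / 7⌋ = 154 mm.


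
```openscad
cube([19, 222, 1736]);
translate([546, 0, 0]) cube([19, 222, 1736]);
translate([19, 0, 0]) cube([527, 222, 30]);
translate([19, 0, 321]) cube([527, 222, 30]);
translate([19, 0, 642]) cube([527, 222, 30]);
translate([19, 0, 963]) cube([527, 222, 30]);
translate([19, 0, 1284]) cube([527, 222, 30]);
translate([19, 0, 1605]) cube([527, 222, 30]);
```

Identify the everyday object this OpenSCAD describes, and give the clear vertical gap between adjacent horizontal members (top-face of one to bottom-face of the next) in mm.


A bookshelf. The clear shelf gap is 291 mm.

Two tall side panels with 6 horizontal boards between them — a bookshelf. The first two shelf undersides are at z = 0 and z = 321; with shelf thickness 30, the clear gap is 321 − 0 − 30 = 291 mm.


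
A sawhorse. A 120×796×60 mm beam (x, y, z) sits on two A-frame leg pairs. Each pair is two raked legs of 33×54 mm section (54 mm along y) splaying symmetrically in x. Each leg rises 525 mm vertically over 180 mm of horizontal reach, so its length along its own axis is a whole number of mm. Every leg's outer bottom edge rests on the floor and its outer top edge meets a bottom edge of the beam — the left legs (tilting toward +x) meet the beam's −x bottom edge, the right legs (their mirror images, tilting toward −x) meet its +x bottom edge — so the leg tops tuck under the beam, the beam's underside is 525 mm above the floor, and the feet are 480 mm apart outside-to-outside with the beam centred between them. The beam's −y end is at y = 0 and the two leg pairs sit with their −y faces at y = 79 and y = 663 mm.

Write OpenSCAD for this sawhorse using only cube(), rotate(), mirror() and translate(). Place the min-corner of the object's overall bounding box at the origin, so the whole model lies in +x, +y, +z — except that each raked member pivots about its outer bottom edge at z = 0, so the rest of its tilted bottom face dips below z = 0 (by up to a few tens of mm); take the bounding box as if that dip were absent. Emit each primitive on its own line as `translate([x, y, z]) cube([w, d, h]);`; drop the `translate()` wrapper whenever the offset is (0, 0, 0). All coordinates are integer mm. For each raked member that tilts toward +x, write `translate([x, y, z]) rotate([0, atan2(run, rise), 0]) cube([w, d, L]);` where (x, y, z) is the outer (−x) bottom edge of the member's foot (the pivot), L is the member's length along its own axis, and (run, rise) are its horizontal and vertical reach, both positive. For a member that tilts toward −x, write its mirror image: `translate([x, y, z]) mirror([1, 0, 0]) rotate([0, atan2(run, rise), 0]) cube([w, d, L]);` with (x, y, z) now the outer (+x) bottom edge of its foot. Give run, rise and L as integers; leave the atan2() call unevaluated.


translate([180, 0, 525]) cube([120, 796, 60]);
translate([0, 79, 0]) rotate([0, atan2(180, 525), 0]) cube([33, 54, 555]);
translate([480, 79, 0]) mirror([1, 0, 0]) rotate([0, atan2(180, 525), 0]) cube([33, 54, 555]);
translate([0, 663, 0]) rotate([0, atan2(180, 525), 0]) cube([33, 54, 555]);
translate([480, 663, 0]) mirror([1, 0, 0]) rotate([0, atan2(180, 525), 0]) cube([33, 54, 555]);


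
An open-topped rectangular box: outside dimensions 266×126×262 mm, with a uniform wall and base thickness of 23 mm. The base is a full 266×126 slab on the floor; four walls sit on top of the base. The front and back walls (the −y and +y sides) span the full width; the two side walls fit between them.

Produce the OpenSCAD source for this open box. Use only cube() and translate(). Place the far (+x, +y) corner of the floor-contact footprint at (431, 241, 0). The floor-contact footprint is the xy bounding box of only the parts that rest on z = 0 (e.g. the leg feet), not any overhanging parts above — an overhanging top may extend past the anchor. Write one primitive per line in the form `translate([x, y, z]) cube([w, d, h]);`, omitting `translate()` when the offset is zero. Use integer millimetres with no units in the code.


translate([165, 115, 0]) cube([266, 126, 23]);
translate([165, 115, 23]) cube([266, 23, 239]);
translate([165, 218, 23]) cube([266, 23, 239]);
translate([165, 138, 23]) cube([23, 80, 239]);
translate([408, 138, 23]) cube([23, 80, 239]);


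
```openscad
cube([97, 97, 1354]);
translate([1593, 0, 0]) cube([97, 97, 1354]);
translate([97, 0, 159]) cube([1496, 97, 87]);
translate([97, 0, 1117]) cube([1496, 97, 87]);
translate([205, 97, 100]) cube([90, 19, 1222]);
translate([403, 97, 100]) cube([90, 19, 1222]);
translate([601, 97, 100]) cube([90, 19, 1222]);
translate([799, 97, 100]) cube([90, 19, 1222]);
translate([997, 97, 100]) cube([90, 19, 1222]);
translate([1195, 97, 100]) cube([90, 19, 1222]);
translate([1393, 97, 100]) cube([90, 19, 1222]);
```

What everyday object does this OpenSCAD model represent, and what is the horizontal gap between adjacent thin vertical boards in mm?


A fence section. The picket gap is 108 mm.

Two posts, two rails, 7 pickets — a fence section. Span 1496 mm holds 7 pickets of 90 mm with 8 equal gaps: ⌊(1496 − 7·90) / 8⌋ = 108 mm.


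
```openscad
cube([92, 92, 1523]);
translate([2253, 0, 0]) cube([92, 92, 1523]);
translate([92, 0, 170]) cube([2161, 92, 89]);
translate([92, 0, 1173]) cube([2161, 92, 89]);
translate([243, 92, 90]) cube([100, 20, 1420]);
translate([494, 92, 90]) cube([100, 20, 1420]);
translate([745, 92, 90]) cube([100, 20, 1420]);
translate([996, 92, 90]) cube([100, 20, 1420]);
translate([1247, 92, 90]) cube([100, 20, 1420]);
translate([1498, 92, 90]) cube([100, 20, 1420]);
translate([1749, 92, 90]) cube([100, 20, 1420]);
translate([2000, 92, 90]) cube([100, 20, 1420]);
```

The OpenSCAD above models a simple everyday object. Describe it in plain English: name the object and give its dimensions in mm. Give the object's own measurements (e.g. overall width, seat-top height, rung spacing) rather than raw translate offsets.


A fence section. Two 92×92 mm posts, 1523 mm tall, stand on the floor with a clear span of 2161 mm between their inner faces. Two horizontal rails of 92×89 mm section span the gap between the posts with their undersides at z = 170 mm and z = 1173 mm, flush with the posts' −y face. 8 pickets, each 100 mm wide, 20 mm thick and 1420 mm tall, are fixed to the +y face of the rails with their bottoms at z = 90 mm, spaced across the span with a 151 mm gap after the −x post and between neighbouring pickets, with 153 mm left before the +x post.


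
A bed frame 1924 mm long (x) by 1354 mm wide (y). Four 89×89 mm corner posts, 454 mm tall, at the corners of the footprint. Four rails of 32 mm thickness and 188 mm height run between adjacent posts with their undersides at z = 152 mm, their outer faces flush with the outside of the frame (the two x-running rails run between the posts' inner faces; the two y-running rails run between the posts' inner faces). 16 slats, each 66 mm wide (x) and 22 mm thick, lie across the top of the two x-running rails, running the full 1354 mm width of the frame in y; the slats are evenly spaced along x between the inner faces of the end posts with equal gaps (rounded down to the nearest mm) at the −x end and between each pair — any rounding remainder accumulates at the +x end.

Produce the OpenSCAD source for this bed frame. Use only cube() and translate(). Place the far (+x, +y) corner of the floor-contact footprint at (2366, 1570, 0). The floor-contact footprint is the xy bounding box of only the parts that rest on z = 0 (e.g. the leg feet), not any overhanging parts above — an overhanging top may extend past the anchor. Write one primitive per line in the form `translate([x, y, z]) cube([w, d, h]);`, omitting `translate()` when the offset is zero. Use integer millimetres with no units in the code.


translate([442, 216, 0]) cube([89, 89, 454]);
translate([442, 1481, 0]) cube([89, 89, 454]);
translate([2277, 216, 0]) cube([89, 89, 454]);
translate([2277, 1481, 0]) cube([89, 89, 454]);
translate([531, 216, 152]) cube([1746, 32, 188]);
translate([531, 1538, 152]) cube([1746, 32, 188]);
translate([442, 305, 152]) cube([32, 1176, 188]);
translate([2334, 305, 152]) cube([32, 1176, 188]);
translate([571, 216, 340]) cube([66, 1354, 22]);
translate([677, 216, 340]) cube([66, 1354, 22]);
translate([783, 216, 340]) cube([66, 1354, 22]);
translate([889, 216, 340]) cube([66, 1354, 22]);
translate([995, 216, 340]) cube([66, 1354, 22]);
translate([1101, 216, 340]) cube([66, 1354, 22]);
translate([1207, 216, 340]) cube([66, 1354, 22]);
translate([1313, 216, 340]) cube([66, 1354, 22]);
translate([1419, 216, 340]) cube([66, 1354, 22]);
translate([1525, 216, 340]) cube([66, 1354, 22]);
translate([1631, 216, 340]) cube([66, 1354, 22]);
translate([1737, 216, 340]) cube([66, 1354, 22]);
translate([1843, 216, 340]) cube([66, 1354, 22]);
translate([1949, 216, 340]) cube([66, 1354, 22]);
translate([2055, 216, 340]) cube([66, 1354, 22]);
translate([2161, 216, 340]) cube([66, 1354, 22]);


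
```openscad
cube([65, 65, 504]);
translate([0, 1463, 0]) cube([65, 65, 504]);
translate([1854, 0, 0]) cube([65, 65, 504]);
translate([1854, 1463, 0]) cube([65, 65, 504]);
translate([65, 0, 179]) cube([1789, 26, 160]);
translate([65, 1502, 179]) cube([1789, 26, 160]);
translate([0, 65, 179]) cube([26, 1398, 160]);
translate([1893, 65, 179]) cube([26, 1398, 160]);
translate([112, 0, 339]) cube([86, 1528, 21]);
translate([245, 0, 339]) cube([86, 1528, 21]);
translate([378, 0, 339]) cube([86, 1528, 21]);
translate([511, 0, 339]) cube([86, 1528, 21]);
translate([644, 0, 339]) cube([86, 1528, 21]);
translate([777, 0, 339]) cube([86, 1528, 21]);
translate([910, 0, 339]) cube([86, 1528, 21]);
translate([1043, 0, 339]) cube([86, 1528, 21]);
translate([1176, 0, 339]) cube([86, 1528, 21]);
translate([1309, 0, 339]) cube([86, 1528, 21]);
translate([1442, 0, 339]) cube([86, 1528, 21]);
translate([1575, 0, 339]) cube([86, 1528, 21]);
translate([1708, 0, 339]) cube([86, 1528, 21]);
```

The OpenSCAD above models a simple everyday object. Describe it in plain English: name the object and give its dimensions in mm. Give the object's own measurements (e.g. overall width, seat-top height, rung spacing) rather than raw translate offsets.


A bed frame 1919 mm long (x) by 1528 mm wide (y). Four 65×65 mm corner posts, 504 mm tall, at the corners of the footprint. Four rails of 26 mm thickness and 160 mm height run between adjacent posts with their undersides at z = 179 mm, their outer faces flush with the outside of the frame (the two x-running rails run between the posts' inner faces; the two y-running rails run between the posts' inner faces). 13 slats, each 86 mm wide (x) and 21 mm thick, lie across the top of the two x-running rails, running the full 1528 mm width of the frame in y; along x they sit between the end posts with a 47 mm gap after the −x posts and between neighbouring slats, leaving 60 mm before the +x posts.


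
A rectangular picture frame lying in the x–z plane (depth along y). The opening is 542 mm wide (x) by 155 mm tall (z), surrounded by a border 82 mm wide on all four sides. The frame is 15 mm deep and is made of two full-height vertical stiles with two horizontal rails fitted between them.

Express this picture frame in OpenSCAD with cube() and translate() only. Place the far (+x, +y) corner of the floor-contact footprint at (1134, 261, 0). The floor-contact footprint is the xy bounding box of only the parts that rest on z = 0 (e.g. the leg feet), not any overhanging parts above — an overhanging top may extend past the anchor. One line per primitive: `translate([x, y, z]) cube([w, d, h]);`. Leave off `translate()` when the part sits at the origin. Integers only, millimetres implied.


translate([428, 246, 0]) cube([82, 15, 319]);
translate([1052, 246, 0]) cube([82, 15, 319]);
translate([510, 246, 0]) cube([542, 15, 82]);
translate([510, 246, 237]) cube([542, 15, 82]);


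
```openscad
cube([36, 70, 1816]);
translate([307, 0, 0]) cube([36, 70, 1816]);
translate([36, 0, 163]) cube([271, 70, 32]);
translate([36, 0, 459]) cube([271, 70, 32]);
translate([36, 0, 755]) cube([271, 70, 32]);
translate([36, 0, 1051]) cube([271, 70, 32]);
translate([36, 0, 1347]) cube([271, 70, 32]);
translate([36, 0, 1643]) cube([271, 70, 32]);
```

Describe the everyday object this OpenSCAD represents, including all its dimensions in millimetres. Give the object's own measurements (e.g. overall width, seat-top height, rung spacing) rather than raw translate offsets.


A straight ladder. Two 36×70 mm vertical rails, 1816 mm tall, stand 343 mm apart (outside-to-outside) with their front faces coplanar on the −y side. 6 rungs, each 70 mm deep and 32 mm tall, span between the inner faces of the rails, front faces flush with the rails. The lowest rung's underside is at z = 163 mm and rungs are spaced 296 mm apart (underside to underside).


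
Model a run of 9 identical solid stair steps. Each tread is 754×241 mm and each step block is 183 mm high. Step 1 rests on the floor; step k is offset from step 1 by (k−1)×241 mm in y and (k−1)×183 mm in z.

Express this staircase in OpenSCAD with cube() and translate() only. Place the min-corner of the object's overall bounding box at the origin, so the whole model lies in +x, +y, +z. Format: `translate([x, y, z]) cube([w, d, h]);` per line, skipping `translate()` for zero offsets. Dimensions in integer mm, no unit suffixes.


cube([754, 241, 183]);
translate([0, 241, 183]) cube([754, 241, 183]);
translate([0, 482, 366]) cube([754, 241, 183]);
translate([0, 723, 549]) cube([754, 241, 183]);
translate([0, 964, 732]) cube([754, 241, 183]);
translate([0, 1205, 915]) cube([754, 241, 183]);
translate([0, 1446, 1098]) cube([754, 241, 183]);
translate([0, 1687, 1281]) cube([754, 241, 183]);
translate([0, 1928, 1464]) cube([754, 241, 183]);


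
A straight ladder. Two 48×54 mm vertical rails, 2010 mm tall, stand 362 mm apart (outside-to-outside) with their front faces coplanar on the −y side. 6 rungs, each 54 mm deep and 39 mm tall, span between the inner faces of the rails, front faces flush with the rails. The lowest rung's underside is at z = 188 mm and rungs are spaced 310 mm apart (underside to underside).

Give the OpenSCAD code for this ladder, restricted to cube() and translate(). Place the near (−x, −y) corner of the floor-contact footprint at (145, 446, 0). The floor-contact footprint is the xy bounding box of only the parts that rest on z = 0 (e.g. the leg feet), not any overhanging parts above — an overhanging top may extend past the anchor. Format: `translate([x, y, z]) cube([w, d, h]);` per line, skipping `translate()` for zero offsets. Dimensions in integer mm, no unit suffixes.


// rung span = 362 - 2*48 = 266
// rung[k] z = 188 + k*310
translate([145, 446, 0]) cube([48, 54, 2010]);
translate([459, 446, 0]) cube([48, 54, 2010]);
translate([193, 446, 188]) cube([266, 54, 39]);
translate([193, 446, 498]) cube([266, 54, 39]);
translate([193, 446, 808]) cube([266, 54, 39]);
translate([193, 446, 1118]) cube([266, 54, 39]);
translate([193, 446, 1428]) cube([266, 54, 39]);
translate([193, 446, 1738]) cube([266, 54, 39]);


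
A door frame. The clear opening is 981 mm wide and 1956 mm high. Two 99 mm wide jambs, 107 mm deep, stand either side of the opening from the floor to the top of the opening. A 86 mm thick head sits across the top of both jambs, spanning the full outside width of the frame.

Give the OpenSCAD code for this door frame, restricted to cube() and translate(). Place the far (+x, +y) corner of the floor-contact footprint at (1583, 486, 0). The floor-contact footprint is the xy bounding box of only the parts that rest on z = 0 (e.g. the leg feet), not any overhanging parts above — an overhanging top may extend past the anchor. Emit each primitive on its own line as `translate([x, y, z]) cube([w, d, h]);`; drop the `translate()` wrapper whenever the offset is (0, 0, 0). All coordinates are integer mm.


translate([404, 379, 0]) cube([99, 107, 1956]);
translate([1484, 379, 0]) cube([99, 107, 1956]);
translate([404, 379, 1956]) cube([1179, 107, 86]);


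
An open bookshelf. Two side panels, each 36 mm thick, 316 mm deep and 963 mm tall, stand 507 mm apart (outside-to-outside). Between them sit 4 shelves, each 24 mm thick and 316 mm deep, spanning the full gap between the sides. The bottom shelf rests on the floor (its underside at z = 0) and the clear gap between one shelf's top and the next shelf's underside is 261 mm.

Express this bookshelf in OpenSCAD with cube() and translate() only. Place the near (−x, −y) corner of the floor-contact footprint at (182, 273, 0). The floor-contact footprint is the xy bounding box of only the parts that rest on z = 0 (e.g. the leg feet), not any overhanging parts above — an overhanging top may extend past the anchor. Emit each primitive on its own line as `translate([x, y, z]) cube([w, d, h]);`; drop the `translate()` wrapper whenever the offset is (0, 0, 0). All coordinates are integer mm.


translate([182, 273, 0]) cube([36, 316, 963]);
translate([653, 273, 0]) cube([36, 316, 963]);
translate([218, 273, 0]) cube([435, 316, 24]);
translate([218, 273, 285]) cube([435, 316, 24]);
translate([218, 273, 570]) cube([435, 316, 24]);
translate([218, 273, 855]) cube([435, 316, 24]);


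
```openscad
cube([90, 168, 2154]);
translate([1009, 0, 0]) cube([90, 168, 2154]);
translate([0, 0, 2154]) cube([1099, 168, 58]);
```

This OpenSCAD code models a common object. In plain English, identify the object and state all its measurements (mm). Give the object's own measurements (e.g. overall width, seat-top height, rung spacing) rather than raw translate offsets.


A door frame. The clear opening is 919 mm wide and 2154 mm high. Two 90 mm wide jambs, 168 mm deep, stand either side of the opening from the floor to the top of the opening. A 58 mm thick head sits across the top of both jambs, spanning the full outside width of the frame.


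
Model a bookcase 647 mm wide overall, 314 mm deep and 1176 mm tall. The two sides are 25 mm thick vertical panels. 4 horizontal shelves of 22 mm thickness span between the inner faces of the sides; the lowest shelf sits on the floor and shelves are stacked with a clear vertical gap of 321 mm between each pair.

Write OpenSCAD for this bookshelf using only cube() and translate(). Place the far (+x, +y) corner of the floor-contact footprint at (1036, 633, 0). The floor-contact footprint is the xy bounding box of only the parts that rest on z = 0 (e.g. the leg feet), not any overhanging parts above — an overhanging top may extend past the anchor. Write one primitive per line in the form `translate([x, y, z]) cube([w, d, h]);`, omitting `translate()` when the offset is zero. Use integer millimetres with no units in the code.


translate([389, 319, 0]) cube([25, 314, 1176]);
translate([1011, 319, 0]) cube([25, 314, 1176]);
translate([414, 319, 0]) cube([597, 314, 22]);
translate([414, 319, 343]) cube([597, 314, 22]);
translate([414, 319, 686]) cube([597, 314, 22]);
translate([414, 319, 1029]) cube([597, 314, 22]);


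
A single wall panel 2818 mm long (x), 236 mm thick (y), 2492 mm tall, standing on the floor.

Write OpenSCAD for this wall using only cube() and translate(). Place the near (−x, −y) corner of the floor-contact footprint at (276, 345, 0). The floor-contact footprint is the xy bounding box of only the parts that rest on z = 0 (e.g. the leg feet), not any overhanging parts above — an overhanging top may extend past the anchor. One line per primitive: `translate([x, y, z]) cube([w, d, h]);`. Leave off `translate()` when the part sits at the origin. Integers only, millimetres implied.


translate([276, 345, 0]) cube([2818, 236, 2492]);


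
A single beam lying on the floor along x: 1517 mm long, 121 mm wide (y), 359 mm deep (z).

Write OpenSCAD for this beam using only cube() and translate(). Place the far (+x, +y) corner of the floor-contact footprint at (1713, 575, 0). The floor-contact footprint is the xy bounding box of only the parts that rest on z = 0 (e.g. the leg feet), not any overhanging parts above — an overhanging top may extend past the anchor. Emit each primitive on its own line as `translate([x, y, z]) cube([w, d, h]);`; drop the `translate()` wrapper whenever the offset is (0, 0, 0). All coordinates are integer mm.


translate([196, 454, 0]) cube([1517, 121, 359]);


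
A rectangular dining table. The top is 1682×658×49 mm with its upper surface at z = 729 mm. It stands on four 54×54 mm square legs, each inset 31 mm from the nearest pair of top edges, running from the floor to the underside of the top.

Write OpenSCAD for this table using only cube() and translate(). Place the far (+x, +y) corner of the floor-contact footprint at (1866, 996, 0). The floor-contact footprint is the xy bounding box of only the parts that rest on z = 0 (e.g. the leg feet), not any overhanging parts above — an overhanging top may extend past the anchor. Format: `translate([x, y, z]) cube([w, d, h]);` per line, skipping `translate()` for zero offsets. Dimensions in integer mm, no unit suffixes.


translate([215, 369, 680]) cube([1682, 658, 49]);
translate([246, 400, 0]) cube([54, 54, 680]);
translate([1812, 400, 0]) cube([54, 54, 680]);
translate([246, 942, 0]) cube([54, 54, 680]);
translate([1812, 942, 0]) cube([54, 54, 680]);


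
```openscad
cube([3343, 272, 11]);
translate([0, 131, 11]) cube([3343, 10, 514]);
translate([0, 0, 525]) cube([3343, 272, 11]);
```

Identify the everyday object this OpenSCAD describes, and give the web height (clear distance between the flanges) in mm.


An I-beam. The web height is 514 mm.

Two wide flanges with a thin centred web — an I-beam. Overall 536 mm minus two 11 mm flanges gives a web of 536 − 2·11 = 514 mm.


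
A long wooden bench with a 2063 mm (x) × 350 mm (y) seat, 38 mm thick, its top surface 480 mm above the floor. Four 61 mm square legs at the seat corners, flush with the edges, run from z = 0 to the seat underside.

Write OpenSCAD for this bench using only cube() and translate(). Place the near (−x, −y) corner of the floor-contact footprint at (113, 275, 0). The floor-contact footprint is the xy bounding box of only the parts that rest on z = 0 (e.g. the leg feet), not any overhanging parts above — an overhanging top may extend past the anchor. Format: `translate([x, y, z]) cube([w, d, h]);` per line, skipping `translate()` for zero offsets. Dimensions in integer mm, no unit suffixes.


translate([113, 275, 442]) cube([2063, 350, 38]);
translate([113, 275, 0]) cube([61, 61, 442]);
translate([113, 564, 0]) cube([61, 61, 442]);
translate([2115, 275, 0]) cube([61, 61, 442]);
translate([2115, 564, 0]) cube([61, 61, 442]);


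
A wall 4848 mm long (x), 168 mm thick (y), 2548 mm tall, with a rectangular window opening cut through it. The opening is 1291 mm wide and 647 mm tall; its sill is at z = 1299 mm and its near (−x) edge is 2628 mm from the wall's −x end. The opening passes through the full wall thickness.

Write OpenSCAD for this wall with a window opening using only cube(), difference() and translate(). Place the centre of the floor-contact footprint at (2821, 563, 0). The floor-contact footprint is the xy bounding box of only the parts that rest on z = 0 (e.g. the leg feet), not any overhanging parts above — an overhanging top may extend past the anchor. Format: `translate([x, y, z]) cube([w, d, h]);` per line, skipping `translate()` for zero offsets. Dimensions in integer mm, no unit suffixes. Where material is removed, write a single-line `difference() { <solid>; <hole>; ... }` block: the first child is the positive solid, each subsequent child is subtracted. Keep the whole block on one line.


difference() { translate([397, 479, 0]) cube([4848, 168, 2548]); translate([3025, 479, 1299]) cube([1291, 168, 647]); }


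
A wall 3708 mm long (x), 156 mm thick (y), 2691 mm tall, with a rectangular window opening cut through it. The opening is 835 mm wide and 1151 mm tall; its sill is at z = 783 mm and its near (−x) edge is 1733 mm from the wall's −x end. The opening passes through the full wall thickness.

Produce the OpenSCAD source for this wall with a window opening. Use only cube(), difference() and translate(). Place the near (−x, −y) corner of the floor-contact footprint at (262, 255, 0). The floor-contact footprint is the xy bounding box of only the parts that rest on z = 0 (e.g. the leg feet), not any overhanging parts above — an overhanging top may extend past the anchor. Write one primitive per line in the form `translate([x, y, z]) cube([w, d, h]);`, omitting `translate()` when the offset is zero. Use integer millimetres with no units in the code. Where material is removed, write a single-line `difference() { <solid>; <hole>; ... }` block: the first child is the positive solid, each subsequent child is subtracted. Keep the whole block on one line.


difference() { translate([262, 255, 0]) cube([3708, 156, 2691]); translate([1995, 255, 783]) cube([835, 156, 1151]); }


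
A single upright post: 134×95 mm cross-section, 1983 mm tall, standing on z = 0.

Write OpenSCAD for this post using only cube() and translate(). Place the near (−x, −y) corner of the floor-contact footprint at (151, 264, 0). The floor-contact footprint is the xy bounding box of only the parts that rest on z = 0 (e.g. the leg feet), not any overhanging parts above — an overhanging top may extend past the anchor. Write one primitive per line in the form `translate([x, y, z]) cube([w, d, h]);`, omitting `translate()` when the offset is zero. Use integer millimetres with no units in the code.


translate([151, 264, 0]) cube([134, 95, 1983]);


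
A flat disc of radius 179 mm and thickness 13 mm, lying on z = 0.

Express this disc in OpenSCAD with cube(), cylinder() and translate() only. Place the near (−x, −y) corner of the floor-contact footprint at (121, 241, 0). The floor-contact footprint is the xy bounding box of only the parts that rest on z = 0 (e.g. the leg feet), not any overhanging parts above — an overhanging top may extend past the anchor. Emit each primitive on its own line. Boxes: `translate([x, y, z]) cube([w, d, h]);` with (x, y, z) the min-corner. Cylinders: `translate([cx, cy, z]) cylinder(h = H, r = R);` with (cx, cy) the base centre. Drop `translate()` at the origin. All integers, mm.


translate([300, 420, 0]) cylinder(h = 13, r = 179);


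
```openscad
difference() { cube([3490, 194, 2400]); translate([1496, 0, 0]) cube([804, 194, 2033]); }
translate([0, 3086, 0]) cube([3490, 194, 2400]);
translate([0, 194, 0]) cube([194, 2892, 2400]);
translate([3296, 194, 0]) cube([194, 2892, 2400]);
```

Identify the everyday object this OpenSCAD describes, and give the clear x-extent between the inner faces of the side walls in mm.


A single room. The interior width is 3102 mm.

Four walls enclosing a rectangle with a door in the front wall — a room. Outside width 3490 minus two 194 mm walls gives 3102 mm.


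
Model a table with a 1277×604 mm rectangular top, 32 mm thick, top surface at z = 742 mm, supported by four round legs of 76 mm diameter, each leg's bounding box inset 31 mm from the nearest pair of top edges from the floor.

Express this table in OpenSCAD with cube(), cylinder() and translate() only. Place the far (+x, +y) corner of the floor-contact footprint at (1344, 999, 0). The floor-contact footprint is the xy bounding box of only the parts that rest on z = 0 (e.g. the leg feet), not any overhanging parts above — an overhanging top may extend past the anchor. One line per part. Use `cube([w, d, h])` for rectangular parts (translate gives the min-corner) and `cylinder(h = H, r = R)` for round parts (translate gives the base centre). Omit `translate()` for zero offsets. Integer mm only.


translate([98, 426, 710]) cube([1277, 604, 32]);
translate([167, 495, 0]) cylinder(h = 710, r = 38);
translate([1306, 495, 0]) cylinder(h = 710, r = 38);
translate([167, 961, 0]) cylinder(h = 710, r = 38);
translate([1306, 961, 0]) cylinder(h = 710, r = 38);


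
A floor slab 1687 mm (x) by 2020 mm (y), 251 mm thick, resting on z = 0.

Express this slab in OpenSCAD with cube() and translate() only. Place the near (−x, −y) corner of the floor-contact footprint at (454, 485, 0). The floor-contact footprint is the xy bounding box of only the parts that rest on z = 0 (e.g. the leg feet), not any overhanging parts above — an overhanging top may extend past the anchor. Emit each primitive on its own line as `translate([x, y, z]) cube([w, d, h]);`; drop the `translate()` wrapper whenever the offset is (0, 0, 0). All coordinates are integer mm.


translate([454, 485, 0]) cube([1687, 2020, 251]);


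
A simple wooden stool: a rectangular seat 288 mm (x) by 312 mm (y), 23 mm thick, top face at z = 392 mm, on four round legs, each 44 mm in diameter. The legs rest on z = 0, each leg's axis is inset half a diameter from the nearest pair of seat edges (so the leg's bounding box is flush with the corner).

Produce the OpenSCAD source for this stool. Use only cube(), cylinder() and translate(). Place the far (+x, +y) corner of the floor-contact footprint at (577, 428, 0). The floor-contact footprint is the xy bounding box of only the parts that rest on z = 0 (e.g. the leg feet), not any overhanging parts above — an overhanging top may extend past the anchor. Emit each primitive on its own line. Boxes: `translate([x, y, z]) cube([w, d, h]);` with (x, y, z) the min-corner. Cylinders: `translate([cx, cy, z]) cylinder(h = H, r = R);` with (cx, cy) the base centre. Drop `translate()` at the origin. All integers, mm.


// leg_h = 392 - 23 = 369
translate([289, 116, 369]) cube([288, 312, 23]);
translate([311, 138, 0]) cylinder(h = 369, r = 22);
translate([555, 138, 0]) cylinder(h = 369, r = 22);
translate([311, 406, 0]) cylinder(h = 369, r = 22);
translate([555, 406, 0]) cylinder(h = 369, r = 22);
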